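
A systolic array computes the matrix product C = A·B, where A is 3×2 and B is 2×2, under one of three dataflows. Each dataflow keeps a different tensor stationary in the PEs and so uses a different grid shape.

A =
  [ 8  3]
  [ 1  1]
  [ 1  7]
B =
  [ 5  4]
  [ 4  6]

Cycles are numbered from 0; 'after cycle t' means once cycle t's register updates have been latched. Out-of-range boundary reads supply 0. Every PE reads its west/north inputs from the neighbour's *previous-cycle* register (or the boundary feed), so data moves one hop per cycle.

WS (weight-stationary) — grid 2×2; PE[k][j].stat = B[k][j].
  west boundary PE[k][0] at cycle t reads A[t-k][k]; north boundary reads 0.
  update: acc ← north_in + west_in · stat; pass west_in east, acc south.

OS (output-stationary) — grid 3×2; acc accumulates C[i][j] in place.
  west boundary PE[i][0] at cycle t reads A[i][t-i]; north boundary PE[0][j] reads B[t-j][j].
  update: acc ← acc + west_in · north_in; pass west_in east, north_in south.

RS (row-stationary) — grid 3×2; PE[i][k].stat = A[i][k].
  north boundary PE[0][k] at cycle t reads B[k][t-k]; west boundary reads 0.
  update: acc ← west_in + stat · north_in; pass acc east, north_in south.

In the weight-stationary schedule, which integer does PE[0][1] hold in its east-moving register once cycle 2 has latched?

WS on a 2×2 grid — tracing PE[0][1] and its feeders:
  0: (0,0).acc=40  regs=<8,40>
  0: (0,1).acc=0  regs=<0,0>
  1: (0,0).acc=5  regs=<1,5>
  1: (0,1).acc=32  regs=<8,32>
  2: (0,0).acc=5  regs=<1,5>
  2: (0,1).acc=4  regs=<1,4>

register = 1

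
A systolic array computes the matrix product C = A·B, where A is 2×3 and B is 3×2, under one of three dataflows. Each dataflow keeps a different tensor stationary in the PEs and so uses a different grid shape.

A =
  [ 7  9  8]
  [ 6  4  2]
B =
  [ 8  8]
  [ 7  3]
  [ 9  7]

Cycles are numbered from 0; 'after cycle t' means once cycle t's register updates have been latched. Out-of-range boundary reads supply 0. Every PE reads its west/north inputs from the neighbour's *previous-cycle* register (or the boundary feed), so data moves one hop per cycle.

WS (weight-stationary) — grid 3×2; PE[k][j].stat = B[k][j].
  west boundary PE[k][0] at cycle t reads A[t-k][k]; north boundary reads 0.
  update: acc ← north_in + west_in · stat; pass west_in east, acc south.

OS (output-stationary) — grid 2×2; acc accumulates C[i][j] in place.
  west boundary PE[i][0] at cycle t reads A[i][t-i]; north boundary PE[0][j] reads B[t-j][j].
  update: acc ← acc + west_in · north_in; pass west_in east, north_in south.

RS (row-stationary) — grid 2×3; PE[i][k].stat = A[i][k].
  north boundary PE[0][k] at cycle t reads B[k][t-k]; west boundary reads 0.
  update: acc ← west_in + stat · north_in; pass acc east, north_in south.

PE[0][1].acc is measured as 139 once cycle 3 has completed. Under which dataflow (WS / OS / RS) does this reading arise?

dataflow = OS

WS (3×2 grid), PE[0][1]:
  after 0 — PE[0][1] acc=0, pass-E 0, pass-S 0
  after 1 — PE[0][1] acc=56, pass-E 7, pass-S 56
  after 2 — PE[0][1] acc=48, pass-E 6, pass-S 48
  after 3 — PE[0][1] acc=0, pass-E 0, pass-S 0
OS (2×2 grid), PE[0][1]:
  after 0 — PE[0][1] acc=0, pass-E 0, pass-S 0
  after 1 — PE[0][1] acc=56, pass-E 7, pass-S 8
  after 2 — PE[0][1] acc=83, pass-E 9, pass-S 3
  after 3 — PE[0][1] acc=139, pass-E 8, pass-S 7
RS (2×3 grid), PE[0][1]:
  after 0 — PE[0][1] acc=0, pass-E 0, pass-S 0
  after 1 — PE[0][1] acc=119, pass-E 119, pass-S 7
  after 2 — PE[0][1] acc=83, pass-E 83, pass-S 3
  after 3 — PE[0][1] acc=0, pass-E 0, pass-S 0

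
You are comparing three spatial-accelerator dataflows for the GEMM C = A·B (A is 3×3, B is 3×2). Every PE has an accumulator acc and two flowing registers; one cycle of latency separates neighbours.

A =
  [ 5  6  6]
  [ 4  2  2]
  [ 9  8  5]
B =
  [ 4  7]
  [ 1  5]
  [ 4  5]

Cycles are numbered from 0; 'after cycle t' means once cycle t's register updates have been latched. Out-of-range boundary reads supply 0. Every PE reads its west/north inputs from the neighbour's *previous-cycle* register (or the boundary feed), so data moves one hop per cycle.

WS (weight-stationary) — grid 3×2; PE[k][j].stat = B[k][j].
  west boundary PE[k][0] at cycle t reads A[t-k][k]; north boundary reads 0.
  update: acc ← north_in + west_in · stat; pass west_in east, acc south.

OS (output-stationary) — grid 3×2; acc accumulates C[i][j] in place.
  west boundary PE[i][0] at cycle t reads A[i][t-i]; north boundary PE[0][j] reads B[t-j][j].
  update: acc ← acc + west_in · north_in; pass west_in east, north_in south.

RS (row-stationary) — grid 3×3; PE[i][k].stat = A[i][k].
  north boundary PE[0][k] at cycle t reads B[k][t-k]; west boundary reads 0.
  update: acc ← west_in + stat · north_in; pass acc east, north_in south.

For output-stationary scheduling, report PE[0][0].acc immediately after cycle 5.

OS on a 3×2 grid — tracing PE[0][0] and its feeders:
  0: (0,0).acc=20  regs=<5,4>
  1: (0,0).acc=26  regs=<6,1>
  2: (0,0).acc=50  regs=<6,4>
  3: (0,0).acc=50  regs=<0,0>
  4: (0,0).acc=50  regs=<0,0>
  5: (0,0).acc=50  regs=<0,0>

PE[0][0].acc = 50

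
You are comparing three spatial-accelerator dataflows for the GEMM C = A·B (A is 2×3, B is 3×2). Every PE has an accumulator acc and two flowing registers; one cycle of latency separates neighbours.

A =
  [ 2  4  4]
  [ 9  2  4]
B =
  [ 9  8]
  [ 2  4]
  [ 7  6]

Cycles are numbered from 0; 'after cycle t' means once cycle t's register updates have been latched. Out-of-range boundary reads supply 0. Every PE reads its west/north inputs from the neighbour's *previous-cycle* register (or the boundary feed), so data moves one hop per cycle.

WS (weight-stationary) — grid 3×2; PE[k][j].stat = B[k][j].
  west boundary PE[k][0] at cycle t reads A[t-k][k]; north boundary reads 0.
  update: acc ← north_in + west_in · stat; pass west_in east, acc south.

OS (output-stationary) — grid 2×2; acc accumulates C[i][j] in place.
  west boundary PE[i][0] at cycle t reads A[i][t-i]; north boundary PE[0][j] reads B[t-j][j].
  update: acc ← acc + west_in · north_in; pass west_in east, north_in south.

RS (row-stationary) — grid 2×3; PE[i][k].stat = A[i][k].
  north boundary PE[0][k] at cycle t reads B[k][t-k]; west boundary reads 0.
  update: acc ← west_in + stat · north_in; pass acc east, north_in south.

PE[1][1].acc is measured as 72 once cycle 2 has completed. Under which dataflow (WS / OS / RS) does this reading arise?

WS (3×2 grid), PE[1][1]:
  step 0 · PE1,1: acc=0; fwd→0 fwd↓0
  step 1 · PE1,1: acc=0; fwd→0 fwd↓0
  step 2 · PE1,1: acc=32; fwd→4 fwd↓32
OS (2×2 grid), PE[1][1]:
  step 0 · PE1,1: acc=0; fwd→0 fwd↓0
  step 1 · PE1,1: acc=0; fwd→0 fwd↓0
  step 2 · PE1,1: acc=72; fwd→9 fwd↓8
RS (2×3 grid), PE[1][1]:
  step 0 · PE1,1: acc=0; fwd→0 fwd↓0
  step 1 · PE1,1: acc=0; fwd→0 fwd↓0
  step 2 · PE1,1: acc=85; fwd→85 fwd↓2

dataflow = OS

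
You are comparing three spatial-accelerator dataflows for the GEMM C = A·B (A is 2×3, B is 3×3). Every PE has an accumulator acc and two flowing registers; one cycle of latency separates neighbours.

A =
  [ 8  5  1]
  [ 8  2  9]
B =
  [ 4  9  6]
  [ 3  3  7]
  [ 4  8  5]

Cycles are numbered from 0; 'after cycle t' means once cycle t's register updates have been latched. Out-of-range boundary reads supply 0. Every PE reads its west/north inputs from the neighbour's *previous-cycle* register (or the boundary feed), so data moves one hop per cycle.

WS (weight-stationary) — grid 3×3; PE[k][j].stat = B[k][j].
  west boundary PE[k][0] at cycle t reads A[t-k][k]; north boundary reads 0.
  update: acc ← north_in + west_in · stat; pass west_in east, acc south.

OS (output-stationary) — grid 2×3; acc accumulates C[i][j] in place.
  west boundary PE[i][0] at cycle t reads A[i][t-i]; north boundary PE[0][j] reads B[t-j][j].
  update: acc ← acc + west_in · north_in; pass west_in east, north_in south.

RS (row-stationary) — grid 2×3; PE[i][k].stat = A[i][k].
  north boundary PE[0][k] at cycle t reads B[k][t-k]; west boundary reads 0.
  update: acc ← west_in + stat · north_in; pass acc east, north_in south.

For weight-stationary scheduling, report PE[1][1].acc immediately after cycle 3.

WS 3×3: PE[1][1] cycle-by-cycle (with neighbour feeds):
  t=0 PE[0][1]: acc=0 h=0 v=0
  t=0 PE[1][0]: acc=0 h=0 v=0
  t=0 PE[1][1]: acc=0 h=0 v=0
  t=1 PE[0][1]: acc=72 h=8 v=72
  t=1 PE[1][0]: acc=47 h=5 v=47
  t=1 PE[1][1]: acc=0 h=0 v=0
  t=2 PE[0][1]: acc=72 h=8 v=72
  t=2 PE[1][0]: acc=38 h=2 v=38
  t=2 PE[1][1]: acc=87 h=5 v=87
  t=3 PE[0][1]: acc=0 h=0 v=0
  t=3 PE[1][0]: acc=0 h=0 v=0
  t=3 PE[1][1]: acc=78 h=2 v=78

PE[1][1].acc = 78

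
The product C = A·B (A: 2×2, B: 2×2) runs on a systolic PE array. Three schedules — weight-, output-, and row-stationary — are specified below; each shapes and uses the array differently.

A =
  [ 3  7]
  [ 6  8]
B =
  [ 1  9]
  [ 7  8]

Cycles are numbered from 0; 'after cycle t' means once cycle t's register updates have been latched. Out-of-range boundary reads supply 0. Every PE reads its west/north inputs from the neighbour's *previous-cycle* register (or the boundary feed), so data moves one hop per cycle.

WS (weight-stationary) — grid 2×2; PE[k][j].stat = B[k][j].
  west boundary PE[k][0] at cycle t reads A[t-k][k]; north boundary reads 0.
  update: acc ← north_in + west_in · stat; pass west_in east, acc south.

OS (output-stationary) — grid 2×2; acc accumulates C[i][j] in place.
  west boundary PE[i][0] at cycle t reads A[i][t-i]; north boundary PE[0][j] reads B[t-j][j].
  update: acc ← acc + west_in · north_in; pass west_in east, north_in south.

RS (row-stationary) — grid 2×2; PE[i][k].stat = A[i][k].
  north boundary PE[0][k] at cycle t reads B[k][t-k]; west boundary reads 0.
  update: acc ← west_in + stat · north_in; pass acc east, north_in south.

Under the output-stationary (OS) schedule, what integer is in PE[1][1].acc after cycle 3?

OS on a 2×2 grid — tracing PE[1][1] and its feeders:
  @0  [0,1]  acc 0  |  →0  ↓0
  @0  [1,0]  acc 0  |  →0  ↓0
  @0  [1,1]  acc 0  |  →0  ↓0
  @1  [0,1]  acc 27  |  →3  ↓9
  @1  [1,0]  acc 6  |  →6  ↓1
  @1  [1,1]  acc 0  |  →0  ↓0
  @2  [0,1]  acc 83  |  →7  ↓8
  @2  [1,0]  acc 62  |  →8  ↓7
  @2  [1,1]  acc 54  |  →6  ↓9
  @3  [0,1]  acc 83  |  →0  ↓0
  @3  [1,0]  acc 62  |  →0  ↓0
  @3  [1,1]  acc 118  |  →8  ↓8

PE[1][1].acc = 118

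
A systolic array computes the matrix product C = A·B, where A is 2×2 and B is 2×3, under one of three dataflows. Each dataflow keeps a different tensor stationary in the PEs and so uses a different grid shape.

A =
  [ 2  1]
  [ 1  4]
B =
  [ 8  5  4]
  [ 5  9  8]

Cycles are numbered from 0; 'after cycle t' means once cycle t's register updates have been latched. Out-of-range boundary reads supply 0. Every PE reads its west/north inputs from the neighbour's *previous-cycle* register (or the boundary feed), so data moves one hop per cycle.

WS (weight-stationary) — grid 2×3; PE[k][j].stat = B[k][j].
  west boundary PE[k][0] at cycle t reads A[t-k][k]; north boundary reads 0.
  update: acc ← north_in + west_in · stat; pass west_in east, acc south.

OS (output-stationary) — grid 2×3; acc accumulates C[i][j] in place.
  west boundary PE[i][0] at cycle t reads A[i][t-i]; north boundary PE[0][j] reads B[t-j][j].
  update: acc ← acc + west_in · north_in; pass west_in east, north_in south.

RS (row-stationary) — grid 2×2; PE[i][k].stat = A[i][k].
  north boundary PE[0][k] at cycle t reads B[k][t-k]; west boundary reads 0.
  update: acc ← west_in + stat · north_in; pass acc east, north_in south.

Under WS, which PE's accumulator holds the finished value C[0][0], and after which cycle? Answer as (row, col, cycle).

(row, col, cycle) = (1, 0, 1)

Under WS, C[0][0] lands at PE[1][0]:
  c0 r1c0: 0 / 0 / 0
  c1 r1c0: 21 / 1 / 21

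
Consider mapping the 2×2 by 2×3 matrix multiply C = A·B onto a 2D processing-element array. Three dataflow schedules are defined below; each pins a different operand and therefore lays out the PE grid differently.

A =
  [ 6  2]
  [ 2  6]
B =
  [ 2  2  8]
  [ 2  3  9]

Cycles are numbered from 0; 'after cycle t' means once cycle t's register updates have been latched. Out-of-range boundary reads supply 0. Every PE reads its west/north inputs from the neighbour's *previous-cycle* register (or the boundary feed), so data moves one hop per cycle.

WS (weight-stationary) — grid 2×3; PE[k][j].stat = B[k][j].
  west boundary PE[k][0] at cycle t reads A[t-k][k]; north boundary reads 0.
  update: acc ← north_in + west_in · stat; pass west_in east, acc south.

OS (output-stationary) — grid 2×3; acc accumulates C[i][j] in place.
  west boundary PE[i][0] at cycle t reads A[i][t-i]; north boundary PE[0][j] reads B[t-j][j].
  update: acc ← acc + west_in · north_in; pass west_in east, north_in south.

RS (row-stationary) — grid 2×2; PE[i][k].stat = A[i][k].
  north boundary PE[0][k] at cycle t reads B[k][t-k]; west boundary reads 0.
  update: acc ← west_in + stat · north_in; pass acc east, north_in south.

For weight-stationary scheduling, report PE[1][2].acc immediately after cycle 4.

WS on a 2×3 grid — tracing PE[1][2] and its feeders:
  cycle 0: PE[0][2] → acc 0, east 0, south 0
  cycle 0: PE[1][1] → acc 0, east 0, south 0
  cycle 0: PE[1][2] → acc 0, east 0, south 0
  cycle 1: PE[0][2] → acc 0, east 0, south 0
  cycle 1: PE[1][1] → acc 0, east 0, south 0
  cycle 1: PE[1][2] → acc 0, east 0, south 0
  cycle 2: PE[0][2] → acc 48, east 6, south 48
  cycle 2: PE[1][1] → acc 18, east 2, south 18
  cycle 2: PE[1][2] → acc 0, east 0, south 0
  cycle 3: PE[0][2] → acc 16, east 2, south 16
  cycle 3: PE[1][1] → acc 22, east 6, south 22
  cycle 3: PE[1][2] → acc 66, east 2, south 66
  cycle 4: PE[0][2] → acc 0, east 0, south 0
  cycle 4: PE[1][1] → acc 0, east 0, south 0
  cycle 4: PE[1][2] → acc 70, east 6, south 70

PE[1][2].acc = 70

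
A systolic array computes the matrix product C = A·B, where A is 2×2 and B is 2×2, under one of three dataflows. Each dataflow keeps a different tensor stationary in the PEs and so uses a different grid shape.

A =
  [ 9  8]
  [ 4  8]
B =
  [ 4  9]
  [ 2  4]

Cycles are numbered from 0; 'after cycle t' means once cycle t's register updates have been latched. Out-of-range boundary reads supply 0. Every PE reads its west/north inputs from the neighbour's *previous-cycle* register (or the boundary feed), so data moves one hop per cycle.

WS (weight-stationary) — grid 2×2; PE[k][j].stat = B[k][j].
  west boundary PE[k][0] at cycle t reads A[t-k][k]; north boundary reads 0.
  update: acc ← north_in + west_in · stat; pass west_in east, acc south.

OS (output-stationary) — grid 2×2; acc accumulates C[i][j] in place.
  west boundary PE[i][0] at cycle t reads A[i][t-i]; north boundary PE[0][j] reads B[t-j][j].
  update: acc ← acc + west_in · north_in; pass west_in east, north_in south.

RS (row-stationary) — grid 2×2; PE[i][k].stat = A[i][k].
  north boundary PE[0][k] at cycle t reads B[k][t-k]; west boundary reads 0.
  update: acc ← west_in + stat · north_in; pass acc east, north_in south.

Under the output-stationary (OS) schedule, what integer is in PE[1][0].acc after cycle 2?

Tracing OS — 2×2 array, target PE[1][0]:
  0: (0,0).acc=36  regs=<9,4>
  0: (1,0).acc=0  regs=<0,0>
  1: (0,0).acc=52  regs=<8,2>
  1: (1,0).acc=16  regs=<4,4>
  2: (0,0).acc=52  regs=<0,0>
  2: (1,0).acc=32  regs=<8,2>

PE[1][0].acc = 32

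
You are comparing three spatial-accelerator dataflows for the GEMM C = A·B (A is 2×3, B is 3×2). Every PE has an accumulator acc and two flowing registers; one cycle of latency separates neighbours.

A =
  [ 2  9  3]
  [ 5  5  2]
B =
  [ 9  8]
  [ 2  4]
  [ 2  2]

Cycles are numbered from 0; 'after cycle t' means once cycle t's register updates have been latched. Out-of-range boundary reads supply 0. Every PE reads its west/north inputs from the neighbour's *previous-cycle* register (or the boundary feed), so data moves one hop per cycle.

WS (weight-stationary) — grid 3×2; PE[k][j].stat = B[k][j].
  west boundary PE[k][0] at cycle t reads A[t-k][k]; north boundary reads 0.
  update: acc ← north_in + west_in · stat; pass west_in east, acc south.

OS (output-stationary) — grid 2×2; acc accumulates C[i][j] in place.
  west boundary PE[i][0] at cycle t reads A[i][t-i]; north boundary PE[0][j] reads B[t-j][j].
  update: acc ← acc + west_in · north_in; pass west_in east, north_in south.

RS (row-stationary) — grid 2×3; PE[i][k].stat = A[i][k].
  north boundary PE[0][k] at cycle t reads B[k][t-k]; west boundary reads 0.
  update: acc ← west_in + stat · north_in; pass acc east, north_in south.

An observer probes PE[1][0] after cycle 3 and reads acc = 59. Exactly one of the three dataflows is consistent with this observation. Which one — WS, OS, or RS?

dataflow = OS

WS [3×2] PE[1][0] across cycles:
  after 0 — PE[1][0] acc=0, pass-E 0, pass-S 0
  after 1 — PE[1][0] acc=36, pass-E 9, pass-S 36
  after 2 — PE[1][0] acc=55, pass-E 5, pass-S 55
  after 3 — PE[1][0] acc=0, pass-E 0, pass-S 0
OS [2×2] PE[1][0] across cycles:
  after 0 — PE[1][0] acc=0, pass-E 0, pass-S 0
  after 1 — PE[1][0] acc=45, pass-E 5, pass-S 9
  after 2 — PE[1][0] acc=55, pass-E 5, pass-S 2
  after 3 — PE[1][0] acc=59, pass-E 2, pass-S 2
RS [2×3] PE[1][0] across cycles:
  after 0 — PE[1][0] acc=0, pass-E 0, pass-S 0
  after 1 — PE[1][0] acc=45, pass-E 45, pass-S 9
  after 2 — PE[1][0] acc=40, pass-E 40, pass-S 8
  after 3 — PE[1][0] acc=0, pass-E 0, pass-S 0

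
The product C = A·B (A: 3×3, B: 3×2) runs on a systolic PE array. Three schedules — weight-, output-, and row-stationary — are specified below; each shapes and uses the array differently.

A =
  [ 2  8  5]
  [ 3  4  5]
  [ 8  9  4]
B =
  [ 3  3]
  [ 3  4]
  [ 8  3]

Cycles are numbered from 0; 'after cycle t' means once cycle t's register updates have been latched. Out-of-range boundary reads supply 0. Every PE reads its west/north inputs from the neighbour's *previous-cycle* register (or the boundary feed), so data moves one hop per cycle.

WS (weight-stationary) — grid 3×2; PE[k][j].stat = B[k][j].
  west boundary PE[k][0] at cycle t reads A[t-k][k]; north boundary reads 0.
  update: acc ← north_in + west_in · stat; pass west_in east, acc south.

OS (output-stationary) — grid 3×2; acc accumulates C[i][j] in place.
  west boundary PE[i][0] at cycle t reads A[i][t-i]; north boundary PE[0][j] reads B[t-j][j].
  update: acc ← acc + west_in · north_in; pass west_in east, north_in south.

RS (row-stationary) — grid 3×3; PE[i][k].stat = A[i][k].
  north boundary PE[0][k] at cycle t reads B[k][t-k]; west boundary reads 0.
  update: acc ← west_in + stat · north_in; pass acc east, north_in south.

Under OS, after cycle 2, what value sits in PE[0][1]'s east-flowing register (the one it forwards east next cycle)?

register = 8

OS (3×2). Following PE[0][1] plus its west/north inputs:
  c0 r0c0: 6 / 2 / 3
  c0 r0c1: 0 / 0 / 0
  c1 r0c0: 30 / 8 / 3
  c1 r0c1: 6 / 2 / 3
  c2 r0c0: 70 / 5 / 8
  c2 r0c1: 38 / 8 / 4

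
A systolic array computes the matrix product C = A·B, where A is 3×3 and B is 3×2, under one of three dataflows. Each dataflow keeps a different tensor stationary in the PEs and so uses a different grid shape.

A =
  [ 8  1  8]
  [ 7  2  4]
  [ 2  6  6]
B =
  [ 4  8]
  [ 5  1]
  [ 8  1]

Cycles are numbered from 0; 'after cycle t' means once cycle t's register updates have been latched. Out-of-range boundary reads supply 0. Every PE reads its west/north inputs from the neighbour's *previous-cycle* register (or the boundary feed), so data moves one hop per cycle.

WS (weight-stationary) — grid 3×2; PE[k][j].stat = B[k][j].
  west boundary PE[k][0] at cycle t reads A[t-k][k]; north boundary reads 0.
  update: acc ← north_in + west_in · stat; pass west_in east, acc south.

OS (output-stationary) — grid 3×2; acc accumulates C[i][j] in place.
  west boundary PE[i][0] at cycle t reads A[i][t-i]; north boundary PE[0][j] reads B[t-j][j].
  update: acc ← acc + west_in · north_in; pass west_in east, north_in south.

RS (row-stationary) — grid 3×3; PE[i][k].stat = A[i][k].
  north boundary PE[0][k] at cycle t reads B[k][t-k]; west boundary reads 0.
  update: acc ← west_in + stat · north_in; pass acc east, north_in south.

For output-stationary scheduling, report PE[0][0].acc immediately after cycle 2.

OS 3×2: PE[0][0] cycle-by-cycle (with neighbour feeds):
  0: (0,0).acc=32  regs=<8,4>
  1: (0,0).acc=37  regs=<1,5>
  2: (0,0).acc=101  regs=<8,8>

PE[0][0].acc = 101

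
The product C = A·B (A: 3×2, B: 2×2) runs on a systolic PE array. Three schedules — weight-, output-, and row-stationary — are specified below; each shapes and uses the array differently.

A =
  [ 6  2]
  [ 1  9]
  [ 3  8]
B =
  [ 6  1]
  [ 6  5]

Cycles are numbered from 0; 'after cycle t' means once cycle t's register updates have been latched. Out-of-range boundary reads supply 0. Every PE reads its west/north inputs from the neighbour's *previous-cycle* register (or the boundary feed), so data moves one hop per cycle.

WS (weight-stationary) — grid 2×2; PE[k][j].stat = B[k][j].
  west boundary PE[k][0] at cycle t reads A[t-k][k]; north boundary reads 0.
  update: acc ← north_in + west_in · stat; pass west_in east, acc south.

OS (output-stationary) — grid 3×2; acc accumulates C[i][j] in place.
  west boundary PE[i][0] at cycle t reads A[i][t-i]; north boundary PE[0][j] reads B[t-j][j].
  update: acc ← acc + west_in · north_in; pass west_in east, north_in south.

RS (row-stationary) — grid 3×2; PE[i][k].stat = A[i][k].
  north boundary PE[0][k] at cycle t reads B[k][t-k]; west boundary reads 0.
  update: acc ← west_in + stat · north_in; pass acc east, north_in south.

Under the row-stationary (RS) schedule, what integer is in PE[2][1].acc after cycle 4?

RS on a 3×2 grid — tracing PE[2][1] and its feeders:
  [0] (1,1) acc=0 (h:0 v:0)
  [0] (2,0) acc=0 (h:0 v:0)
  [0] (2,1) acc=0 (h:0 v:0)
  [1] (1,1) acc=0 (h:0 v:0)
  [1] (2,0) acc=0 (h:0 v:0)
  [1] (2,1) acc=0 (h:0 v:0)
  [2] (1,1) acc=60 (h:60 v:6)
  [2] (2,0) acc=18 (h:18 v:6)
  [2] (2,1) acc=0 (h:0 v:0)
  [3] (1,1) acc=46 (h:46 v:5)
  [3] (2,0) acc=3 (h:3 v:1)
  [3] (2,1) acc=66 (h:66 v:6)
  [4] (1,1) acc=0 (h:0 v:0)
  [4] (2,0) acc=0 (h:0 v:0)
  [4] (2,1) acc=43 (h:43 v:5)

PE[2][1].acc = 43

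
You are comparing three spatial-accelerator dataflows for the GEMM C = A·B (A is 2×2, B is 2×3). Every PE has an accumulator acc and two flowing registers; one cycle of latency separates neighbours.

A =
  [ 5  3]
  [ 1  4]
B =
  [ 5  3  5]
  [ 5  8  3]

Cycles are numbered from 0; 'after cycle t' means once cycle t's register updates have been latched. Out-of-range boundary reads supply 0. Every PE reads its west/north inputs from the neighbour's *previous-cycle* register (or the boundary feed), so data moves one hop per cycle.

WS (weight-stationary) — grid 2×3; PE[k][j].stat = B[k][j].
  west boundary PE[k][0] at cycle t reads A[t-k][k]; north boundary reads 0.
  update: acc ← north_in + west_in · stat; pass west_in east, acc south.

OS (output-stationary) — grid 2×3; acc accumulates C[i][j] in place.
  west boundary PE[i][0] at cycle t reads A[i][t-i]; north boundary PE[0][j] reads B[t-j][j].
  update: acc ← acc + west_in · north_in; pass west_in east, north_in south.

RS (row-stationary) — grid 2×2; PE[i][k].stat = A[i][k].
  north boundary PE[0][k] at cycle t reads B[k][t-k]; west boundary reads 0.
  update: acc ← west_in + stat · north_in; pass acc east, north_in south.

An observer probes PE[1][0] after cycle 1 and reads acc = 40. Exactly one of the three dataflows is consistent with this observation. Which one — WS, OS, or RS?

dataflow = WS

WS (2×3 grid), PE[1][0]:
  t=0 PE[1][0]: acc=0 h=0 v=0
  t=1 PE[1][0]: acc=40 h=3 v=40
OS (2×3 grid), PE[1][0]:
  t=0 PE[1][0]: acc=0 h=0 v=0
  t=1 PE[1][0]: acc=5 h=1 v=5
RS (2×2 grid), PE[1][0]:
  t=0 PE[1][0]: acc=0 h=0 v=0
  t=1 PE[1][0]: acc=5 h=5 v=5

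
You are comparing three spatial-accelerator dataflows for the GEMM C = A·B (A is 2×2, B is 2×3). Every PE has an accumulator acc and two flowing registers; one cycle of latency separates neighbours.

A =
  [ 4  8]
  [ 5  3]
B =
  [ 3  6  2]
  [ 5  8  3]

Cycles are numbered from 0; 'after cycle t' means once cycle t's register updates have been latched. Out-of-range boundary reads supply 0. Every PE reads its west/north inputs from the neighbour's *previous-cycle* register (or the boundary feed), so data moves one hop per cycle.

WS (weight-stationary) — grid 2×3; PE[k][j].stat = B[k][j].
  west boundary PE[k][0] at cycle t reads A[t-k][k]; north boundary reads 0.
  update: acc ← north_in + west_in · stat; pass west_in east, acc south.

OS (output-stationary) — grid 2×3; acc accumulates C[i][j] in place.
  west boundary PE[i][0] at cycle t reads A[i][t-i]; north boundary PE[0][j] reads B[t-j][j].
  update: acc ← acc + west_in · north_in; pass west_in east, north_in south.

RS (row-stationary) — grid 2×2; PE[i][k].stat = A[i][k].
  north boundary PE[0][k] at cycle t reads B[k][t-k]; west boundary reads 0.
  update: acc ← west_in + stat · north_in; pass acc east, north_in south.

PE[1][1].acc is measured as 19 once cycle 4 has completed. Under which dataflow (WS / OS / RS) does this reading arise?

dataflow = RS

— WS: 2×3; PE[1][1] trace:
  after 0 — PE[1][1] acc=0, pass-E 0, pass-S 0
  after 1 — PE[1][1] acc=0, pass-E 0, pass-S 0
  after 2 — PE[1][1] acc=88, pass-E 8, pass-S 88
  after 3 — PE[1][1] acc=54, pass-E 3, pass-S 54
  after 4 — PE[1][1] acc=0, pass-E 0, pass-S 0
— OS: 2×3; PE[1][1] trace:
  after 0 — PE[1][1] acc=0, pass-E 0, pass-S 0
  after 1 — PE[1][1] acc=0, pass-E 0, pass-S 0
  after 2 — PE[1][1] acc=30, pass-E 5, pass-S 6
  after 3 — PE[1][1] acc=54, pass-E 3, pass-S 8
  after 4 — PE[1][1] acc=54, pass-E 0, pass-S 0
— RS: 2×2; PE[1][1] trace:
  after 0 — PE[1][1] acc=0, pass-E 0, pass-S 0
  after 1 — PE[1][1] acc=0, pass-E 0, pass-S 0
  after 2 — PE[1][1] acc=30, pass-E 30, pass-S 5
  after 3 — PE[1][1] acc=54, pass-E 54, pass-S 8
  after 4 — PE[1][1] acc=19, pass-E 19, pass-S 3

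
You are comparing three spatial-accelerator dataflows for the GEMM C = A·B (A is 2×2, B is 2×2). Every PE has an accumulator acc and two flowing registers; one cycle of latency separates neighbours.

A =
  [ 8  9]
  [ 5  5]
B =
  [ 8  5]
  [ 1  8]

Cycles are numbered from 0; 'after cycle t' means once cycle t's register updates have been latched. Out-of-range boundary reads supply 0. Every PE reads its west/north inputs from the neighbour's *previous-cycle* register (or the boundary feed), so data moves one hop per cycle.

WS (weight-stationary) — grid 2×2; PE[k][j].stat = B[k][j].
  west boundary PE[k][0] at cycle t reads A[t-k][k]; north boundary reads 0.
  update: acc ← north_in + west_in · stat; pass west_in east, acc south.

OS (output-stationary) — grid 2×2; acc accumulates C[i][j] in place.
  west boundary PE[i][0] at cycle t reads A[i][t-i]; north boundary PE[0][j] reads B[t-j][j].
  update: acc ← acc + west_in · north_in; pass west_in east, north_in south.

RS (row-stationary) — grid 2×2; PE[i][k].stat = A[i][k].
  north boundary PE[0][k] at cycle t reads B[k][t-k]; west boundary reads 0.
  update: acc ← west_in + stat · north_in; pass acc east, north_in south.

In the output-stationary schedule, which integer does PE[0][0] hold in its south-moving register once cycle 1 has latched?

register = 1

OS on a 2×2 grid — tracing PE[0][0] and its feeders:
  cycle 0: PE[0][0] → acc 64, east 8, south 8
  cycle 1: PE[0][0] → acc 73, east 9, south 1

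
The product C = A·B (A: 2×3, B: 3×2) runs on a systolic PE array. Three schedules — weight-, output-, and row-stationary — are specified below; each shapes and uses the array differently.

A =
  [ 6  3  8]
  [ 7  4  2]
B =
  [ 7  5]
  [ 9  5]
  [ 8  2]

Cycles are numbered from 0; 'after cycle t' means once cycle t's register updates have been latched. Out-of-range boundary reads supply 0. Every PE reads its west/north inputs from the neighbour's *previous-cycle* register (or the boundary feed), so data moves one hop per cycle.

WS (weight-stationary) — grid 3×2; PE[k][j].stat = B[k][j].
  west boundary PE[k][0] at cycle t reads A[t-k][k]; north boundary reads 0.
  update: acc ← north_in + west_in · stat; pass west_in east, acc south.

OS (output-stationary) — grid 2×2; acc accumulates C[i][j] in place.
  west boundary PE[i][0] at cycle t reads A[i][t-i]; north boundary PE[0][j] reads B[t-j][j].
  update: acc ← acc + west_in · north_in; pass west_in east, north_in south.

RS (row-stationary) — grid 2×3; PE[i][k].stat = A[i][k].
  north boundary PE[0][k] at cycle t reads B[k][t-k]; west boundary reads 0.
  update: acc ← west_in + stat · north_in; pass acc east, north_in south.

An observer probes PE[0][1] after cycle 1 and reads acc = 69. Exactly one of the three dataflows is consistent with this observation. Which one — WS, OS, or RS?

Under WS (3×2), PE[0][1]:
  step 0 · PE0,1: acc=0; fwd→0 fwd↓0
  step 1 · PE0,1: acc=30; fwd→6 fwd↓30
Under OS (2×2), PE[0][1]:
  step 0 · PE0,1: acc=0; fwd→0 fwd↓0
  step 1 · PE0,1: acc=30; fwd→6 fwd↓5
Under RS (2×3), PE[0][1]:
  step 0 · PE0,1: acc=0; fwd→0 fwd↓0
  step 1 · PE0,1: acc=69; fwd→69 fwd↓9

dataflow = RS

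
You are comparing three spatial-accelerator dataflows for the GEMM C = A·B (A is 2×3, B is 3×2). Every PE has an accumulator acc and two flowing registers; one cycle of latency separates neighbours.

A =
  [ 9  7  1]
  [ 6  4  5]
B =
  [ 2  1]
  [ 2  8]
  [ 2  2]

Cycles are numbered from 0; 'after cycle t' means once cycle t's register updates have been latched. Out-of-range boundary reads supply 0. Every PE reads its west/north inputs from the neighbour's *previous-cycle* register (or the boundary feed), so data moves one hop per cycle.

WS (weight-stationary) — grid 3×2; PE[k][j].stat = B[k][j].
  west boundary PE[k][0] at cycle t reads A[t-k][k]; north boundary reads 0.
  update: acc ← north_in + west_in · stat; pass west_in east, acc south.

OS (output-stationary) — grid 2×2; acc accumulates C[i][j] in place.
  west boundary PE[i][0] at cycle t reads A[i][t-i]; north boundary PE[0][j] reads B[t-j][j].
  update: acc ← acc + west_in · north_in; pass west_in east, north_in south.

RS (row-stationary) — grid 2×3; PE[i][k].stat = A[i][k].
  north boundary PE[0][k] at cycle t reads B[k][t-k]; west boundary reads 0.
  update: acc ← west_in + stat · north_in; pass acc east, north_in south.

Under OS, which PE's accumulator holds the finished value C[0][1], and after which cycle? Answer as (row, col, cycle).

(row, col, cycle) = (0, 1, 3)

OS — PE[0][1] is where C[0][1] collects:
  t=0 PE[0][1]: acc=0 h=0 v=0
  t=1 PE[0][1]: acc=9 h=9 v=1
  t=2 PE[0][1]: acc=65 h=7 v=8
  t=3 PE[0][1]: acc=67 h=1 v=2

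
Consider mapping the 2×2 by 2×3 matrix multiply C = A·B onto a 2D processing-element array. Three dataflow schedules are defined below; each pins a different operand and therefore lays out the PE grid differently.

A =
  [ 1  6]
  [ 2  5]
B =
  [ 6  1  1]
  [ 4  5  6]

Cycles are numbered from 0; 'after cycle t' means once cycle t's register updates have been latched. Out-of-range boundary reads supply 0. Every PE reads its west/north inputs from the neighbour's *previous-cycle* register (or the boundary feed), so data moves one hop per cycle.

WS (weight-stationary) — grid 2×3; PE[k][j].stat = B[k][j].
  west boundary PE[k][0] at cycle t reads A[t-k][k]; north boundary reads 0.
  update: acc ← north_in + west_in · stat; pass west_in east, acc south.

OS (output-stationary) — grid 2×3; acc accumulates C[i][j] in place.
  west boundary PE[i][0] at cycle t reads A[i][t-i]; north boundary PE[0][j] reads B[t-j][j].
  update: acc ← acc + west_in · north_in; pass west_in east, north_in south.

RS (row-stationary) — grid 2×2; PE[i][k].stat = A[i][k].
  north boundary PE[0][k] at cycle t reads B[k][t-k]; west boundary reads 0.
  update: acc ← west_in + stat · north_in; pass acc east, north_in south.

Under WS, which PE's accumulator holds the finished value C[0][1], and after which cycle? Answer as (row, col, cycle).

WS: C[0][1] accumulates in PE[1][1]:
  cycle 0: PE[1][1] → acc 0, east 0, south 0
  cycle 1: PE[1][1] → acc 0, east 0, south 0
  cycle 2: PE[1][1] → acc 31, east 6, south 31

(row, col, cycle) = (1, 1, 2)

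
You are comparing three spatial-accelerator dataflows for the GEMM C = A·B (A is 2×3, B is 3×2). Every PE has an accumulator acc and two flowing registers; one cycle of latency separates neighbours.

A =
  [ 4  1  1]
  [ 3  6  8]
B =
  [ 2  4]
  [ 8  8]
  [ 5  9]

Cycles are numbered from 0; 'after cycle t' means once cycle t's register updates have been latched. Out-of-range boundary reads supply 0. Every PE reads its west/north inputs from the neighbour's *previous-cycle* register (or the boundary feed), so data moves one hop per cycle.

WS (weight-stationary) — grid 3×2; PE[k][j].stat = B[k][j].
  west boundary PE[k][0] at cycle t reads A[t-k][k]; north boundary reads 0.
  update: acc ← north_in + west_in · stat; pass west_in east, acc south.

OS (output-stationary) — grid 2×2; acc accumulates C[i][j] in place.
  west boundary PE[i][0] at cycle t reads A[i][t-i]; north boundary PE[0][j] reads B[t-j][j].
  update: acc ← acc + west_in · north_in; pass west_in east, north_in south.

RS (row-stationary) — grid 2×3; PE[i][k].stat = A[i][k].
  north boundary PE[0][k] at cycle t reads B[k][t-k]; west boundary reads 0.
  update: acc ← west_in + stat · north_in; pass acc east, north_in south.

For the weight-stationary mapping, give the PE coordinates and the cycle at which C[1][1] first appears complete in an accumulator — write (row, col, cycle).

WS: C[1][1] accumulates in PE[2][1]:
  [0] (2,1) acc=0 (h:0 v:0)
  [1] (2,1) acc=0 (h:0 v:0)
  [2] (2,1) acc=0 (h:0 v:0)
  [3] (2,1) acc=33 (h:1 v:33)
  [4] (2,1) acc=132 (h:8 v:132)

(row, col, cycle) = (2, 1, 4)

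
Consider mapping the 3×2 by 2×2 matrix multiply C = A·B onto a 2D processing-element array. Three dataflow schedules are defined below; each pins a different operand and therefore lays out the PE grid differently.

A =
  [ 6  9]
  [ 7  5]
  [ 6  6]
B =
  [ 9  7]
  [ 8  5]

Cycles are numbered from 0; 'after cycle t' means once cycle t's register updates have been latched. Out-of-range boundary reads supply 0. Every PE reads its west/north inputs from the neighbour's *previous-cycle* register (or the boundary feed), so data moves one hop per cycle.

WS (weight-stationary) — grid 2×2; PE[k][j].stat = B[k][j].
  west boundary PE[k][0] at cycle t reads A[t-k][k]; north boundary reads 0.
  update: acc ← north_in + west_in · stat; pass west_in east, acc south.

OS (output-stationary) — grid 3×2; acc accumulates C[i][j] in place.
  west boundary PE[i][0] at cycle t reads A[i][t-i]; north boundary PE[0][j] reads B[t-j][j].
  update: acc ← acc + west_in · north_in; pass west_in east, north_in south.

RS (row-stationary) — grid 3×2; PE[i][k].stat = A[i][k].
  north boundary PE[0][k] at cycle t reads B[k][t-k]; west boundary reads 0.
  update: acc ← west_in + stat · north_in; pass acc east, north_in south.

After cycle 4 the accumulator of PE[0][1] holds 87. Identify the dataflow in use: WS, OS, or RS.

Under WS (2×2), PE[0][1]:
  @0  [0,1]  acc 0  |  →0  ↓0
  @1  [0,1]  acc 42  |  →6  ↓42
  @2  [0,1]  acc 49  |  →7  ↓49
  @3  [0,1]  acc 42  |  →6  ↓42
  @4  [0,1]  acc 0  |  →0  ↓0
Under OS (3×2), PE[0][1]:
  @0  [0,1]  acc 0  |  →0  ↓0
  @1  [0,1]  acc 42  |  →6  ↓7
  @2  [0,1]  acc 87  |  →9  ↓5
  @3  [0,1]  acc 87  |  →0  ↓0
  @4  [0,1]  acc 87  |  →0  ↓0
Under RS (3×2), PE[0][1]:
  @0  [0,1]  acc 0  |  →0  ↓0
  @1  [0,1]  acc 126  |  →126  ↓8
  @2  [0,1]  acc 87  |  →87  ↓5
  @3  [0,1]  acc 0  |  →0  ↓0
  @4  [0,1]  acc 0  |  →0  ↓0

dataflow = OS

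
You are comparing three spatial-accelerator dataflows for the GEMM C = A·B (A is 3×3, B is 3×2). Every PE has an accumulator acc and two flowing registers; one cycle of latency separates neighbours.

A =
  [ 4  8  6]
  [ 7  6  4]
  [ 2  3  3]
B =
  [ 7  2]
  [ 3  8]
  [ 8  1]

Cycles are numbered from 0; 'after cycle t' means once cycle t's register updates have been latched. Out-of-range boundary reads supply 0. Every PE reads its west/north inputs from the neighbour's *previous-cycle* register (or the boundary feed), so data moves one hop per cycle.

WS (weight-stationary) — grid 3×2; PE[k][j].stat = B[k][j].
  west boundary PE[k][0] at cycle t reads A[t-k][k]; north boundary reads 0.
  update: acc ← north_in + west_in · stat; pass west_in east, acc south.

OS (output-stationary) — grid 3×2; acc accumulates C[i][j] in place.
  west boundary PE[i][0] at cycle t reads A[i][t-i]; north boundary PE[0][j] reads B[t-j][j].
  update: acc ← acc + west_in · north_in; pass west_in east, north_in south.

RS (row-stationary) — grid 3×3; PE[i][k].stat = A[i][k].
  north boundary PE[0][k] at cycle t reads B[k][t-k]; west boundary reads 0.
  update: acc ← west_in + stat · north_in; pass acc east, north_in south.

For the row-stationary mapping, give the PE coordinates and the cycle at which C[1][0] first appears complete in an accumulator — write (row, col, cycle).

Under RS, C[1][0] lands at PE[1][2]:
  0: (1,2).acc=0  regs=<0,0>
  1: (1,2).acc=0  regs=<0,0>
  2: (1,2).acc=0  regs=<0,0>
  3: (1,2).acc=99  regs=<99,8>

(row, col, cycle) = (1, 2, 3)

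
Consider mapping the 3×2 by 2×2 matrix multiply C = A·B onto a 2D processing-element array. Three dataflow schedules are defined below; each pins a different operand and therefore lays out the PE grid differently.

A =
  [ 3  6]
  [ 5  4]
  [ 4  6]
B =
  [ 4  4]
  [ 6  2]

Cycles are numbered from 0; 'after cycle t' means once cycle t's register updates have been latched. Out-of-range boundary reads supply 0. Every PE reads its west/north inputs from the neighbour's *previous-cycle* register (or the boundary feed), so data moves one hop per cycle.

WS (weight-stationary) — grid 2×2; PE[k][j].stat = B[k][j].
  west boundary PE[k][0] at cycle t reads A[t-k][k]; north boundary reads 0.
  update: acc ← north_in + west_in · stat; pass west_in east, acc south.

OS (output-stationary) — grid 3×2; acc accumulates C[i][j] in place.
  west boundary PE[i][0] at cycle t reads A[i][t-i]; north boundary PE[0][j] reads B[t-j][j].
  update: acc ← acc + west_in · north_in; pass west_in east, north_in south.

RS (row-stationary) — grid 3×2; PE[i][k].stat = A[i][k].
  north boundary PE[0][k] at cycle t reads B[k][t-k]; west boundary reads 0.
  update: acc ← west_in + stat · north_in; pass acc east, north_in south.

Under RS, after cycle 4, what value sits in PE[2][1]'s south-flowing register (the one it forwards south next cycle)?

register = 2

RS (3×2). Following PE[2][1] plus its west/north inputs:
  [0] (1,1) acc=0 (h:0 v:0)
  [0] (2,0) acc=0 (h:0 v:0)
  [0] (2,1) acc=0 (h:0 v:0)
  [1] (1,1) acc=0 (h:0 v:0)
  [1] (2,0) acc=0 (h:0 v:0)
  [1] (2,1) acc=0 (h:0 v:0)
  [2] (1,1) acc=44 (h:44 v:6)
  [2] (2,0) acc=16 (h:16 v:4)
  [2] (2,1) acc=0 (h:0 v:0)
  [3] (1,1) acc=28 (h:28 v:2)
  [3] (2,0) acc=16 (h:16 v:4)
  [3] (2,1) acc=52 (h:52 v:6)
  [4] (1,1) acc=0 (h:0 v:0)
  [4] (2,0) acc=0 (h:0 v:0)
  [4] (2,1) acc=28 (h:28 v:2)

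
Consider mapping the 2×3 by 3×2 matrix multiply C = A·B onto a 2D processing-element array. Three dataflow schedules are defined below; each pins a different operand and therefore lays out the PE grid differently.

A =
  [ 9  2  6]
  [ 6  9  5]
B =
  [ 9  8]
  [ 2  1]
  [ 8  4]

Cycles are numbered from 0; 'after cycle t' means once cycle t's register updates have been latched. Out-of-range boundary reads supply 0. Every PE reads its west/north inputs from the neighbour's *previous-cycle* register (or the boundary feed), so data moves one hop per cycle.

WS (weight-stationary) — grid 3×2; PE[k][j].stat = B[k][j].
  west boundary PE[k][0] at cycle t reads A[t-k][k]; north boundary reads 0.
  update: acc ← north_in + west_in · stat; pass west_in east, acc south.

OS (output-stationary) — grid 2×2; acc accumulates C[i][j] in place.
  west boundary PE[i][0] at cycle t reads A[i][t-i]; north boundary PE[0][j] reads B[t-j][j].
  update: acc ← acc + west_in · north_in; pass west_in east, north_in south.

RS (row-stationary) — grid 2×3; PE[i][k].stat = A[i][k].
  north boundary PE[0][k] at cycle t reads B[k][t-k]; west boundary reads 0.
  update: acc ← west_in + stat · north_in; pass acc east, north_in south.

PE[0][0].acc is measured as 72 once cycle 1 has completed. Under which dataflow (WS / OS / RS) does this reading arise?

dataflow = RS

WS [3×2] PE[0][0] across cycles:
  c0 r0c0: 81 / 9 / 81
  c1 r0c0: 54 / 6 / 54
OS [2×2] PE[0][0] across cycles:
  c0 r0c0: 81 / 9 / 9
  c1 r0c0: 85 / 2 / 2
RS [2×3] PE[0][0] across cycles:
  c0 r0c0: 81 / 81 / 9
  c1 r0c0: 72 / 72 / 8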